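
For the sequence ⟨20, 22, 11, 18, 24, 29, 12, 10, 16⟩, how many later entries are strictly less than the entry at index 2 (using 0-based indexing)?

1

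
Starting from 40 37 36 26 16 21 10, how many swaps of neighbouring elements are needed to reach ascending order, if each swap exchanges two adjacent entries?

Each adjacent swap fixes exactly one inversion, so the minimum swap count equals the number of inversions.
Count inversions — for each element, later elements that are smaller:
40: 37, 36, 26, 16, 21, 10 → 6
37: 36, 26, 16, 21, 10 → 5
36: 26, 16, 21, 10 → 4
26: 16, 21, 10 → 3
16: 10 → 1
21: 10 → 1
10: none → 0
Total inversions: 6 + 5 + 4 + 3 + 1 + 1 + 0 = 20

20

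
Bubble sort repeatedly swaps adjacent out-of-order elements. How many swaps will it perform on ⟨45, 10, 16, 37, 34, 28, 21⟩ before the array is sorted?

12

The minimum number of adjacent swaps to sort an array equals its inversion count, since every such swap removes exactly one inversion.
Count inversions — for each element, later elements that are smaller:
45: 10, 16, 37, 34, 28, 21 → 6
10: none → 0
16: none → 0
37: 34, 28, 21 → 3
34: 28, 21 → 2
28: 21 → 1
21: none → 0
Total inversions: 6 + 0 + 0 + 3 + 2 + 1 + 0 = 12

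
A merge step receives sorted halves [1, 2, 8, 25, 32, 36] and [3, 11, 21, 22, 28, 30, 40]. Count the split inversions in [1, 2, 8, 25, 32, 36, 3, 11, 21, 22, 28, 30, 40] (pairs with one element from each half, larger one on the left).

17 split inversions

For each element r of the right run, count left-run elements greater than r:
r = 3: 8, 25, 32, 36 → 4
r = 11: 25, 32, 36 → 3
r = 21: 25, 32, 36 → 3
r = 22: 25, 32, 36 → 3
r = 28: 32, 36 → 2
r = 30: 32, 36 → 2
r = 40: none → 0
Cross-inversions: 4 + 3 + 3 + 3 + 2 + 2 + 0 = 17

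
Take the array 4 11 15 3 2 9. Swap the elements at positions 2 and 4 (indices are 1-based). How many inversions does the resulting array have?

Positions 2 and 4 hold 11 and 3; after swapping, the array is [4, 3, 15, 11, 2, 9].
Sweep left to right; for each value list the smaller values that follow it:
4 → 3, 2 → 2
3 → 2 → 1
15 → 11, 2, 9 → 3
11 → 2, 9 → 2
2 → none → 0
9 → none → 0
Sum: 2 + 1 + 3 + 2 + 0 + 0 = 8

8 inversions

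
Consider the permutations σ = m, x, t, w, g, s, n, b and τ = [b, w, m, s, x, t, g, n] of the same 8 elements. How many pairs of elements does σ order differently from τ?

13 discordant pairs

Assign each item its position (1..8) in the first ordering, then rewrite the second ordering as that position sequence:
positions: m→1, x→2, t→3, w→4, g→5, s→6, n→7, b→8
second ordering as positions: [8, 4, 1, 6, 2, 3, 5, 7]
Discordant pairs = inversions in this position sequence.
8: 4, 1, 6, 2, 3, 5, 7 → 7
4: 1, 2, 3 → 3
1: 0
6: 2, 3, 5 → 3
2: 0
3: 0
5: 0
7: 0
Total: 7 + 3 + 0 + 3 + 0 + 0 + 0 + 0 = 13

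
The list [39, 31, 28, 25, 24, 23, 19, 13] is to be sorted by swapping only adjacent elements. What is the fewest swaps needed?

Minimum adjacent swaps = number of inversions (each swap of adjacent out-of-order elements removes one inversion and no swap can remove more).
Count inversions — for each element, later elements that are smaller:
39: 31, 28, 25, 24, 23, 19, 13 → 7
31: 28, 25, 24, 23, 19, 13 → 6
28: 25, 24, 23, 19, 13 → 5
25: 24, 23, 19, 13 → 4
24: 23, 19, 13 → 3
23: 19, 13 → 2
19: 13 → 1
13: none → 0
Total inversions: 7 + 6 + 5 + 4 + 3 + 2 + 1 + 0 = 28

There are 28 swaps.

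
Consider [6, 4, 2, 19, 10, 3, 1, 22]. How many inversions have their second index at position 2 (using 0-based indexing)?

2

The element at index 2 is 2.
Elements before it: 6, 4
Those larger than 2: 6, 4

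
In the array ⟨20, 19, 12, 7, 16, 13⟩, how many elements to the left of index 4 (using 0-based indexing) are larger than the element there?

2 such elements

The element at index 4 is 16.
Elements before it: 20, 19, 12, 7
Those larger than 16: 20, 19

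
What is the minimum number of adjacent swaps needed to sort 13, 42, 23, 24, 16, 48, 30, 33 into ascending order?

9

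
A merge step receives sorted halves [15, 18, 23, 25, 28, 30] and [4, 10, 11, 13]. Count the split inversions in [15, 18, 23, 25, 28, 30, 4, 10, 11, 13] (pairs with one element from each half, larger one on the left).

For each element r of the right run, count left-run elements greater than r:
r = 4: 15, 18, 23, 25, 28, 30 → 6
r = 10: 15, 18, 23, 25, 28, 30 → 6
r = 11: 15, 18, 23, 25, 28, 30 → 6
r = 13: 15, 18, 23, 25, 28, 30 → 6
Cross-inversions: 6 + 6 + 6 + 6 = 24

24 split inversions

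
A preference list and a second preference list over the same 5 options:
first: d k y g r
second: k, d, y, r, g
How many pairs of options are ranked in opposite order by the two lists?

2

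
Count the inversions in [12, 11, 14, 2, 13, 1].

Inversion pairs (indices are 0-based):
(0,1): 12 > 11
(0,3): 12 > 2
(0,5): 12 > 1
(1,3): 11 > 2
(1,5): 11 > 1
(2,3): 14 > 2
(2,4): 14 > 13
(2,5): 14 > 1
(3,5): 2 > 1
(4,5): 13 > 1
That's 10 pairs.

10 out-of-order pairs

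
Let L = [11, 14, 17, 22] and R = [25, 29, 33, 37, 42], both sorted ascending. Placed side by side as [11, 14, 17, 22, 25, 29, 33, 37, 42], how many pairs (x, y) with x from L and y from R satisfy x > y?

0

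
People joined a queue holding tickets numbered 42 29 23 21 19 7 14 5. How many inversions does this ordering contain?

Sweep left to right; for each value list the smaller values that follow it:
42 → 29, 23, 21, 19, 7, 14, 5 → 7
29 → 23, 21, 19, 7, 14, 5 → 6
23 → 21, 19, 7, 14, 5 → 5
21 → 19, 7, 14, 5 → 4
19 → 7, 14, 5 → 3
7 → 5 → 1
14 → 5 → 1
5 → none → 0
Sum: 7 + 6 + 5 + 4 + 3 + 1 + 1 + 0 = 27

There are 27 inversions.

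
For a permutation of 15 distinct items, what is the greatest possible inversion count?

Inversions: 105

The maximum occurs when the array is in strictly decreasing order: every one of the C(15, 2) pairs is inverted.
C(15, 2) = 15·14/2 = 105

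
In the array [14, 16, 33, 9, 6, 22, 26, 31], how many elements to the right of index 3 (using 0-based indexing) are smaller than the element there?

The element at index 3 is 9.
Elements after it: 6, 22, 26, 31
Those smaller than 9: 6

1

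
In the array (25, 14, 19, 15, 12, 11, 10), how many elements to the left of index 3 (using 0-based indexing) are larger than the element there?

The element at index 3 is 15.
Elements before it: 25, 14, 19
Those larger than 15: 25, 19

2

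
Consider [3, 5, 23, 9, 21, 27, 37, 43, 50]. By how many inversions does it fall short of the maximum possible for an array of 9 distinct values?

34

Maximum inversions for 9 distinct elements is C(9, 2) = 9·8/2 = 36.
Current inversions — for each element, count later smaller elements:
3: 0
5: 0
23: 2
9: 0
21: 0
27: 0
37: 0
43: 0
50: 0
Current total: 0 + 0 + 2 + 0 + 0 + 0 + 0 + 0 + 0 = 2
Shortfall: 36 − 2 = 34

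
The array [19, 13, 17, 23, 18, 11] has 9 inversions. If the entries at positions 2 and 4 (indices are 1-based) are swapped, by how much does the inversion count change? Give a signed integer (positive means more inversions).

+3

Positions 2 and 4 hold 13 and 23; after swapping, the array is [19, 23, 17, 13, 18, 11].
Sweep left to right; for each value list the smaller values that follow it:
19 → 17, 13, 18, 11 → 4
23 → 17, 13, 18, 11 → 4
17 → 13, 11 → 2
13 → 11 → 1
18 → 11 → 1
11 → none → 0
Sum: 4 + 4 + 2 + 1 + 1 + 0 = 12
Change: 12 − 9 = +3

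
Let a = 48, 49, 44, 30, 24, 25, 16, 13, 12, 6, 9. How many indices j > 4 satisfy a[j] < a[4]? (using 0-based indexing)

5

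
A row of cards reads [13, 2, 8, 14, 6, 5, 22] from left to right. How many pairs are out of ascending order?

9

Listing every pair i<j with a[i]>a[j] (using 1-based positions):
(1,2): 13 > 2
(1,3): 13 > 8
(1,5): 13 > 6
(1,6): 13 > 5
(3,5): 8 > 6
(3,6): 8 > 5
(4,5): 14 > 6
(4,6): 14 > 5
(5,6): 6 > 5
That's 9 pairs.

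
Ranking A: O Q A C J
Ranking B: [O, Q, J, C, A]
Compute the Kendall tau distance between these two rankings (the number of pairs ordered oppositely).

3 discordant pairs

Assign each item its position (1..5) in the first ordering, then rewrite the second ordering as that position sequence:
positions: O→1, Q→2, A→3, C→4, J→5
second ordering as positions: [1, 2, 5, 4, 3]
Discordant pairs = inversions in this position sequence.
1: 0
2: 0
5: 4, 3 → 2
4: 3 → 1
3: 0
Total: 0 + 0 + 2 + 1 + 0 = 3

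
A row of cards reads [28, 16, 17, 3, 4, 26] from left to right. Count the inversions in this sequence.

9 out-of-order pairs

Listing every pair i<j with a[i]>a[j] (using 1-based positions):
(1,2): 28 > 16
(1,3): 28 > 17
(1,4): 28 > 3
(1,5): 28 > 4
(1,6): 28 > 26
(2,4): 16 > 3
(2,5): 16 > 4
(3,4): 17 > 3
(3,5): 17 > 4
That's 9 pairs.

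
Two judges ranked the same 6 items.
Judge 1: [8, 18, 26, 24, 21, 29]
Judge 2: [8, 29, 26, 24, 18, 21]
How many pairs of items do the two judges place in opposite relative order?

Assign each item its position (1..6) in the first ordering, then rewrite the second ordering as that position sequence:
positions: 8→1, 18→2, 26→3, 24→4, 21→5, 29→6
second ordering as positions: [1, 6, 3, 4, 2, 5]
Discordant pairs = inversions in this position sequence.
1: 0
6: 3, 4, 2, 5 → 4
3: 2 → 1
4: 2 → 1
2: 0
5: 0
Total: 0 + 4 + 1 + 1 + 0 + 0 = 6

6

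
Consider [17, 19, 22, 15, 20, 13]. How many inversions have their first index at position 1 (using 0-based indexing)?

The element at index 1 is 19.
Elements after it: 22, 15, 20, 13
Those smaller than 19: 15, 13

2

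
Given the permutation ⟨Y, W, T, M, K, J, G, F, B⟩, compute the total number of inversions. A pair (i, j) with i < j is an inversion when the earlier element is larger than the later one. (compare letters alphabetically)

Count, for each position, how many later elements it exceeds:
Y → W, T, M, K, J, G, F, B → 8
W → T, M, K, J, G, F, B → 7
T → M, K, J, G, F, B → 6
M → K, J, G, F, B → 5
K → J, G, F, B → 4
J → G, F, B → 3
G → F, B → 2
F → B → 1
B → none → 0
Sum: 8 + 7 + 6 + 5 + 4 + 3 + 2 + 1 + 0 = 36

36 out-of-order pairs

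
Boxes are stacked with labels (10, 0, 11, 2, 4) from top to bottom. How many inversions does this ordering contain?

Listing every pair i<j with a[i]>a[j] (using 0-based positions):
(0,1): 10 > 0
(0,3): 10 > 2
(0,4): 10 > 4
(2,3): 11 > 2
(2,4): 11 > 4
That's 5 pairs.

Out-of-order pairs: 5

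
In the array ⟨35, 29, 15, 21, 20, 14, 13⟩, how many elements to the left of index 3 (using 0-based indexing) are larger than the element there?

The element at index 3 is 21.
Elements before it: 35, 29, 15
Those larger than 21: 35, 29

2 such elements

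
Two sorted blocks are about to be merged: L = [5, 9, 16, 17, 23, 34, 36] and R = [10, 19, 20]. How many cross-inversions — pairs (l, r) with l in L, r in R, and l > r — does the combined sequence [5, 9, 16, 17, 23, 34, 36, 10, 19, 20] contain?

Count, for every r in R, how many entries of L exceed r:
r = 10: 16, 17, 23, 34, 36 → 5
r = 19: 23, 34, 36 → 3
r = 20: 23, 34, 36 → 3
Cross-inversions: 5 + 3 + 3 = 11

11 cross-inversions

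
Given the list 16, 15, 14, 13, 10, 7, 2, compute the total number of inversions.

21 inversions

Element-by-element contributions:
16 → 15, 14, 13, 10, 7, 2 → 6
15 → 14, 13, 10, 7, 2 → 5
14 → 13, 10, 7, 2 → 4
13 → 10, 7, 2 → 3
10 → 7, 2 → 2
7 → 2 → 1
2 → none → 0
Sum: 6 + 5 + 4 + 3 + 2 + 1 + 0 = 21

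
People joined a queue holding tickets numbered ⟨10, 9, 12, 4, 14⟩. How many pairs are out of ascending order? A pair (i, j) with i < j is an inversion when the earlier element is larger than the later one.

Sweep left to right; for each value list the smaller values that follow it:
10: 2
9: 1
12: 1
4: 0
14: 0
Sum: 2 + 1 + 1 + 0 + 0 = 4

4 inversions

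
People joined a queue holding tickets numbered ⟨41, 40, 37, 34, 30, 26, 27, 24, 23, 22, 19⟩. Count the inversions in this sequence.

For each element, count later entries that are smaller:
41 → 40, 37, 34, 30, 26, 27, 24, 23, 22, 19 → 10
40 → 37, 34, 30, 26, 27, 24, 23, 22, 19 → 9
37 → 34, 30, 26, 27, 24, 23, 22, 19 → 8
34 → 30, 26, 27, 24, 23, 22, 19 → 7
30 → 26, 27, 24, 23, 22, 19 → 6
26 → 24, 23, 22, 19 → 4
27 → 24, 23, 22, 19 → 4
24 → 23, 22, 19 → 3
23 → 22, 19 → 2
22 → 19 → 1
19 → none → 0
Sum: 10 + 9 + 8 + 7 + 6 + 4 + 4 + 3 + 2 + 1 + 0 = 54

54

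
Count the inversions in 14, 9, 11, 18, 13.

For each element, count later entries that are smaller:
14: 3
9: 0
11: 0
18: 1
13: 0
Sum: 3 + 0 + 0 + 1 + 0 = 4

Inversions: 4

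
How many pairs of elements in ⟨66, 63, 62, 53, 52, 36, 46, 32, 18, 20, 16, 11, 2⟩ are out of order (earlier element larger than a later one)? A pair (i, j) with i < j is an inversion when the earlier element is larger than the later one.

Out-of-order pairs: 76

For each element, count later entries that are smaller:
66: 12
63: 11
62: 10
53: 9
52: 8
36: 6
46: 6
32: 5
18: 3
20: 3
16: 2
11: 1
2: 0
Sum: 12 + 11 + 10 + 9 + 8 + 6 + 6 + 5 + 3 + 3 + 2 + 1 + 0 = 76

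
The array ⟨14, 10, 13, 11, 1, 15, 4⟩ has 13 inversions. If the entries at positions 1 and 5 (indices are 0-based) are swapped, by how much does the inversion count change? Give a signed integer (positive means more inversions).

Positions 1 and 5 hold 10 and 15; after swapping, the array is [14, 15, 13, 11, 1, 10, 4].
For each element, count later entries that are smaller:
14 → 13, 11, 1, 10, 4 → 5
15 → 13, 11, 1, 10, 4 → 5
13 → 11, 1, 10, 4 → 4
11 → 1, 10, 4 → 3
1 → none → 0
10 → 4 → 1
4 → none → 0
Sum: 5 + 5 + 4 + 3 + 0 + 1 + 0 = 18
Change: 18 − 13 = +5

+5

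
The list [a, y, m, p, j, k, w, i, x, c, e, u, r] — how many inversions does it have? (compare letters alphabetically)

39

Element-by-element contributions:
a: 0
y: 11
m: 5
p: 5
j: 3
k: 3
w: 5
i: 2
x: 4
c: 0
e: 0
u: 1
r: 0
Sum: 0 + 11 + 5 + 5 + 3 + 3 + 5 + 2 + 4 + 0 + 0 + 1 + 0 = 39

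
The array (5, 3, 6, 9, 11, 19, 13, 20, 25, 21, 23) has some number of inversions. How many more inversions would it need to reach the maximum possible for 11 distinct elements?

51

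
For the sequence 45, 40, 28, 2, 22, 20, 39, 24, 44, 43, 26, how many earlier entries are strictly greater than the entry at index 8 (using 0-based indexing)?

1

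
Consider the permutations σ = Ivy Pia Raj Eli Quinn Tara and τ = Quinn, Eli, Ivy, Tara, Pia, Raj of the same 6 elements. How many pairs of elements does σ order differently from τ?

There are 9 discordant pairs.

Assign each item its position (1..6) in the first ordering, then rewrite the second ordering as that position sequence:
positions: Ivy→1, Pia→2, Raj→3, Eli→4, Quinn→5, Tara→6
second ordering as positions: [5, 4, 1, 6, 2, 3]
Discordant pairs = inversions in this position sequence.
5: 4, 1, 2, 3 → 4
4: 1, 2, 3 → 3
1: 0
6: 2, 3 → 2
2: 0
3: 0
Total: 4 + 3 + 0 + 2 + 0 + 0 = 9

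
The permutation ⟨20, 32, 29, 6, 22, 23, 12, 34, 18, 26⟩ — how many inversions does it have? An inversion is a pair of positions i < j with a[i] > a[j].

There are 22 out-of-order pairs.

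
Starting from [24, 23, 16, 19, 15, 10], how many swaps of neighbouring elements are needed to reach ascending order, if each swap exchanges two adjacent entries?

14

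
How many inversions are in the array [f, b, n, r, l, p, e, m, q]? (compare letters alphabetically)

There are 13 out-of-order pairs.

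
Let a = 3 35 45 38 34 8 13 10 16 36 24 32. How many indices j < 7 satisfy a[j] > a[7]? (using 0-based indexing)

The element at index 7 is 10.
Elements before it: 3, 35, 45, 38, 34, 8, 13
Those larger than 10: 35, 45, 38, 34, 13

5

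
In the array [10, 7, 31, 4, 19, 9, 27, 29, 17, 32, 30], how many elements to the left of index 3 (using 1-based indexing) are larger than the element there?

0

The element at index 3 is 31.
Elements before it: 10, 7
None of them are larger than 31.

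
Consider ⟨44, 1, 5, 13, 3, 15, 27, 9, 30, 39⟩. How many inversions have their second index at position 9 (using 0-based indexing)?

The element at index 9 is 39.
Elements before it: 44, 1, 5, 13, 3, 15, 27, 9, 30
Those larger than 39: 44

1 such element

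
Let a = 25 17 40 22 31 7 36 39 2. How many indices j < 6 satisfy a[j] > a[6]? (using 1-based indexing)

5 such elements

The element at index 6 is 7.
Elements before it: 25, 17, 40, 22, 31
Those larger than 7: 25, 17, 40, 22, 31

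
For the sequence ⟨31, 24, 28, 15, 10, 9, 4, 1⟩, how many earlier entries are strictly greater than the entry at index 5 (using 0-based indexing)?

The element at index 5 is 9.
Elements before it: 31, 24, 28, 15, 10
Those larger than 9: 31, 24, 28, 15, 10

5 such elements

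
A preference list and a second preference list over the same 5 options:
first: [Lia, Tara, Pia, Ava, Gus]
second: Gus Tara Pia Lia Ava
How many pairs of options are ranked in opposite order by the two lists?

Pairs: 6

Assign each item its position (1..5) in the first ordering, then rewrite the second ordering as that position sequence:
positions: Lia→1, Tara→2, Pia→3, Ava→4, Gus→5
second ordering as positions: [5, 2, 3, 1, 4]
Discordant pairs = inversions in this position sequence.
5: 2, 3, 1, 4 → 4
2: 1 → 1
3: 1 → 1
1: 0
4: 0
Total: 4 + 1 + 1 + 0 + 0 = 6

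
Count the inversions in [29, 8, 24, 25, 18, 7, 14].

15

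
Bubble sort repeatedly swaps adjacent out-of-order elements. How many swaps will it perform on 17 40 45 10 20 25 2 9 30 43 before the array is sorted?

Minimum adjacent swaps = number of inversions (each swap of adjacent out-of-order elements removes one inversion and no swap can remove more).
Count inversions — for each element, later elements that are smaller:
17: 10, 2, 9 → 3
40: 10, 20, 25, 2, 9, 30 → 6
45: 10, 20, 25, 2, 9, 30, 43 → 7
10: 2, 9 → 2
20: 2, 9 → 2
25: 2, 9 → 2
2: none → 0
9: none → 0
30: none → 0
43: none → 0
Total inversions: 3 + 6 + 7 + 2 + 2 + 2 + 0 + 0 + 0 + 0 = 22

22 swaps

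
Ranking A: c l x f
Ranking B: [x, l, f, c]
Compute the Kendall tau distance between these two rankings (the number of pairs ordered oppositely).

4

Assign each item its position (1..4) in the first ordering, then rewrite the second ordering as that position sequence:
positions: c→1, l→2, x→3, f→4
second ordering as positions: [3, 2, 4, 1]
Discordant pairs = inversions in this position sequence.
3: 2, 1 → 2
2: 1 → 1
4: 1 → 1
1: 0
Total: 2 + 1 + 1 + 0 = 4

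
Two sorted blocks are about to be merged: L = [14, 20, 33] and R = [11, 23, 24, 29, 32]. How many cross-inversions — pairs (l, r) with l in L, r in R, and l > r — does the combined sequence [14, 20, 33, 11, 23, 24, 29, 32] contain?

7

For each element r of the right run, count left-run elements greater than r:
r = 11: 14, 20, 33 → 3
r = 23: 33 → 1
r = 24: 33 → 1
r = 29: 33 → 1
r = 32: 33 → 1
Cross-inversions: 3 + 1 + 1 + 1 + 1 = 7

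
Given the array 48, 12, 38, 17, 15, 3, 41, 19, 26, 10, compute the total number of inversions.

27

For each element, count later entries that are smaller:
48: 9
12: 2
38: 6
17: 3
15: 2
3: 0
41: 3
19: 1
26: 1
10: 0
Sum: 9 + 2 + 6 + 3 + 2 + 0 + 3 + 1 + 1 + 0 = 27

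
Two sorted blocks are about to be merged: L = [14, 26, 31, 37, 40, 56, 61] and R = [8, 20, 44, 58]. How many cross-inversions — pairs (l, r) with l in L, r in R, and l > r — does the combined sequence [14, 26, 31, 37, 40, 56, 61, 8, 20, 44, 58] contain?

Count, for every r in R, how many entries of L exceed r:
r = 8: 14, 26, 31, 37, 40, 56, 61 → 7
r = 20: 26, 31, 37, 40, 56, 61 → 6
r = 44: 56, 61 → 2
r = 58: 61 → 1
Cross-inversions: 7 + 6 + 2 + 1 = 16

16 cross-inversions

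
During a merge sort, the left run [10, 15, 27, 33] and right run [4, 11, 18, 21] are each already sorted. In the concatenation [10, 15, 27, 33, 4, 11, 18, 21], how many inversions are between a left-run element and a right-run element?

For each element r of the right run, count left-run elements greater than r:
r = 4: 10, 15, 27, 33 → 4
r = 11: 15, 27, 33 → 3
r = 18: 27, 33 → 2
r = 21: 27, 33 → 2
Cross-inversions: 4 + 3 + 2 + 2 = 11

11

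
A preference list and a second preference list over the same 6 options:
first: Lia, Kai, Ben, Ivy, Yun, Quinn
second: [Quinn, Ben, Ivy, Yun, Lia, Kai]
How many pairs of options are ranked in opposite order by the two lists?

Assign each item its position (1..6) in the first ordering, then rewrite the second ordering as that position sequence:
positions: Lia→1, Kai→2, Ben→3, Ivy→4, Yun→5, Quinn→6
second ordering as positions: [6, 3, 4, 5, 1, 2]
Discordant pairs = inversions in this position sequence.
6: 3, 4, 5, 1, 2 → 5
3: 1, 2 → 2
4: 1, 2 → 2
5: 1, 2 → 2
1: 0
2: 0
Total: 5 + 2 + 2 + 2 + 0 + 0 = 11

Pairs: 11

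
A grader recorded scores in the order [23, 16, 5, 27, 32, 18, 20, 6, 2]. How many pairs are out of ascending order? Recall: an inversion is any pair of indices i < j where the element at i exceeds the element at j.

23 inversions

Count, for each position, how many later elements it exceeds:
23: 6
16: 3
5: 1
27: 4
32: 4
18: 2
20: 2
6: 1
2: 0
Sum: 6 + 3 + 1 + 4 + 4 + 2 + 2 + 1 + 0 = 23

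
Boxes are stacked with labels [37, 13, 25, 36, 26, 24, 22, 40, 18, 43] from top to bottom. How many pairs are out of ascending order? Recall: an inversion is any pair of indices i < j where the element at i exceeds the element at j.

For each element, count later entries that are smaller:
37: 7
13: 0
25: 3
36: 4
26: 3
24: 2
22: 1
40: 1
18: 0
43: 0
Sum: 7 + 0 + 3 + 4 + 3 + 2 + 1 + 1 + 0 + 0 = 21

21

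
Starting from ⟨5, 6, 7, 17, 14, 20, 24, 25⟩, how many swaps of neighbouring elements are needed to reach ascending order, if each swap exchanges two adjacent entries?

Each adjacent swap fixes exactly one inversion, so the minimum swap count equals the number of inversions.
Count inversions — for each element, later elements that are smaller:
5: none → 0
6: none → 0
7: none → 0
17: 14 → 1
14: none → 0
20: none → 0
24: none → 0
25: none → 0
Total inversions: 0 + 0 + 0 + 1 + 0 + 0 + 0 + 0 = 1

1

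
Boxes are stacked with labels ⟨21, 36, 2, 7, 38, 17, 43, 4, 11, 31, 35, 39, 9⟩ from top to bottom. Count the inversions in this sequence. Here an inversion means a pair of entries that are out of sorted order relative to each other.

Count, for each position, how many later elements it exceeds:
21: 6
36: 8
2: 0
7: 1
38: 6
17: 3
43: 6
4: 0
11: 1
31: 1
35: 1
39: 1
9: 0
Sum: 6 + 8 + 0 + 1 + 6 + 3 + 6 + 0 + 1 + 1 + 1 + 1 + 0 = 34

Inversions: 34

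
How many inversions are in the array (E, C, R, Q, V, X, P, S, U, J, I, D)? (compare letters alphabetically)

35 out-of-order pairs

For each element, count later entries that are smaller:
E → C, D → 2
C → none → 0
R → Q, P, J, I, D → 5
Q → P, J, I, D → 4
V → P, S, U, J, I, D → 6
X → P, S, U, J, I, D → 6
P → J, I, D → 3
S → J, I, D → 3
U → J, I, D → 3
J → I, D → 2
I → D → 1
D → none → 0
Sum: 2 + 0 + 5 + 4 + 6 + 6 + 3 + 3 + 3 + 2 + 1 + 0 = 35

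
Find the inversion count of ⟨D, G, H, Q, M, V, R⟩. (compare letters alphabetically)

2 inversions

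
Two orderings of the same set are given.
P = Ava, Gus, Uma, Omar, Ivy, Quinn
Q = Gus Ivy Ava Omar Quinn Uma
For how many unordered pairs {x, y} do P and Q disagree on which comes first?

Assign each item its position (1..6) in the first ordering, then rewrite the second ordering as that position sequence:
positions: Ava→1, Gus→2, Uma→3, Omar→4, Ivy→5, Quinn→6
second ordering as positions: [2, 5, 1, 4, 6, 3]
Discordant pairs = inversions in this position sequence.
2: 1 → 1
5: 1, 4, 3 → 3
1: 0
4: 3 → 1
6: 3 → 1
3: 0
Total: 1 + 3 + 0 + 1 + 1 + 0 = 6

6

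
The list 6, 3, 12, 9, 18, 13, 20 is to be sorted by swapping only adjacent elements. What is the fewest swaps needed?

The minimum number of adjacent swaps to sort an array equals its inversion count, since every such swap removes exactly one inversion.
Count inversions — for each element, later elements that are smaller:
6: 3 → 1
3: none → 0
12: 9 → 1
9: none → 0
18: 13 → 1
13: none → 0
20: none → 0
Total inversions: 1 + 0 + 1 + 0 + 1 + 0 + 0 = 3

3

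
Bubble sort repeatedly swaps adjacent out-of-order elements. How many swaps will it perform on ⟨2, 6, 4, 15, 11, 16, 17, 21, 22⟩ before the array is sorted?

Adjacent swaps: 2

The minimum number of adjacent swaps to sort an array equals its inversion count, since every such swap removes exactly one inversion.
Count inversions — for each element, later elements that are smaller:
2: none → 0
6: 4 → 1
4: none → 0
15: 11 → 1
11: none → 0
16: none → 0
17: none → 0
21: none → 0
22: none → 0
Total inversions: 0 + 1 + 0 + 1 + 0 + 0 + 0 + 0 + 0 = 2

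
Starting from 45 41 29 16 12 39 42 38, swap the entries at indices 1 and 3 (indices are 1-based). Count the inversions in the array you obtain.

Positions 1 and 3 hold 45 and 29; after swapping, the array is [29, 41, 45, 16, 12, 39, 42, 38].
Sweep left to right; for each value list the smaller values that follow it:
29 → 16, 12 → 2
41 → 16, 12, 39, 38 → 4
45 → 16, 12, 39, 42, 38 → 5
16 → 12 → 1
12 → none → 0
39 → 38 → 1
42 → 38 → 1
38 → none → 0
Sum: 2 + 4 + 5 + 1 + 0 + 1 + 1 + 0 = 14

14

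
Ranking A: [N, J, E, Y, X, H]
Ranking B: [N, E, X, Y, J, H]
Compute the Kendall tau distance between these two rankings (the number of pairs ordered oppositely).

Assign each item its position (1..6) in the first ordering, then rewrite the second ordering as that position sequence:
positions: N→1, J→2, E→3, Y→4, X→5, H→6
second ordering as positions: [1, 3, 5, 4, 2, 6]
Discordant pairs = inversions in this position sequence.
1: 0
3: 2 → 1
5: 4, 2 → 2
4: 2 → 1
2: 0
6: 0
Total: 0 + 1 + 2 + 1 + 0 + 0 = 4

4 discordant pairs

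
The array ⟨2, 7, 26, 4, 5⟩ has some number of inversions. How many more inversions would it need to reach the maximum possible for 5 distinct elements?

6

Maximum inversions for 5 distinct elements is C(5, 2) = 5·4/2 = 10.
Current inversions — for each element, count later smaller elements:
2: 0
7: 2
26: 2
4: 0
5: 0
Current total: 0 + 2 + 2 + 0 + 0 = 4
Shortfall: 10 − 4 = 6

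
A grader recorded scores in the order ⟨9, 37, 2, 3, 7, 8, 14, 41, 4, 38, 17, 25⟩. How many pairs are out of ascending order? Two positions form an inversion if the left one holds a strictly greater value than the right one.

Element-by-element contributions:
9 → 2, 3, 7, 8, 4 → 5
37 → 2, 3, 7, 8, 14, 4, 17, 25 → 8
2 → none → 0
3 → none → 0
7 → 4 → 1
8 → 4 → 1
14 → 4 → 1
41 → 4, 38, 17, 25 → 4
4 → none → 0
38 → 17, 25 → 2
17 → none → 0
25 → none → 0
Sum: 5 + 8 + 0 + 0 + 1 + 1 + 1 + 4 + 0 + 2 + 0 + 0 = 22

22 inversions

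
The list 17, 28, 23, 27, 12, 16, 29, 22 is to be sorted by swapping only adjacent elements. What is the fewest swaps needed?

Each adjacent swap fixes exactly one inversion, so the minimum swap count equals the number of inversions.
Count inversions — for each element, later elements that are smaller:
17: 12, 16 → 2
28: 23, 27, 12, 16, 22 → 5
23: 12, 16, 22 → 3
27: 12, 16, 22 → 3
12: none → 0
16: none → 0
29: 22 → 1
22: none → 0
Total inversions: 2 + 5 + 3 + 3 + 0 + 0 + 1 + 0 = 14

Swaps: 14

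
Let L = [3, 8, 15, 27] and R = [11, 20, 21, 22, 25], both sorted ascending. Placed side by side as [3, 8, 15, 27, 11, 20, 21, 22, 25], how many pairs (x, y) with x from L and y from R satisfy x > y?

Cross-inversions: 6

For each element r of the right run, count left-run elements greater than r:
r = 11: 15, 27 → 2
r = 20: 27 → 1
r = 21: 27 → 1
r = 22: 27 → 1
r = 25: 27 → 1
Cross-inversions: 2 + 1 + 1 + 1 + 1 = 6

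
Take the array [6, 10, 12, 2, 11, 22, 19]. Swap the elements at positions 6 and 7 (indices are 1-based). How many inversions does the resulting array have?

4 inversions

Positions 6 and 7 hold 22 and 19; after swapping, the array is [6, 10, 12, 2, 11, 19, 22].
For each element, count later entries that are smaller:
6: 1
10: 1
12: 2
2: 0
11: 0
19: 0
22: 0
Sum: 1 + 1 + 2 + 0 + 0 + 0 + 0 = 4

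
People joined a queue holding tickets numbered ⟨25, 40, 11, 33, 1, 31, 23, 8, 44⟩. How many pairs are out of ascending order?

There are 19 inversions.

Count, for each position, how many later elements it exceeds:
25: 4
40: 6
11: 2
33: 4
1: 0
31: 2
23: 1
8: 0
44: 0
Sum: 4 + 6 + 2 + 4 + 0 + 2 + 1 + 0 + 0 = 19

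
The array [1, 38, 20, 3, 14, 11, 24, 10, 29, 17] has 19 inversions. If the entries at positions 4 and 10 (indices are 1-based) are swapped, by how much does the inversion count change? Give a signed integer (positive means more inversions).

Positions 4 and 10 hold 3 and 17; after swapping, the array is [1, 38, 20, 17, 14, 11, 24, 10, 29, 3].
Count, for each position, how many later elements it exceeds:
1: 0
38: 8
20: 5
17: 4
14: 3
11: 2
24: 2
10: 1
29: 1
3: 0
Sum: 0 + 8 + 5 + 4 + 3 + 2 + 2 + 1 + 1 + 0 = 26
Change: 26 − 19 = +7

+7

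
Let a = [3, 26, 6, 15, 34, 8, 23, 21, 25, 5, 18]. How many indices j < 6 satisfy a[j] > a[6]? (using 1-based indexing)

3 such elements

The element at index 6 is 8.
Elements before it: 3, 26, 6, 15, 34
Those larger than 8: 26, 15, 34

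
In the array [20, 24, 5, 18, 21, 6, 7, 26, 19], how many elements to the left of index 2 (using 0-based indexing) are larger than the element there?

The element at index 2 is 5.
Elements before it: 20, 24
Those larger than 5: 20, 24

2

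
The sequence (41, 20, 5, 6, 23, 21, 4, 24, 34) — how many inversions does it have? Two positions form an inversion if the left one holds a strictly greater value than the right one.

Element-by-element contributions:
41 → 20, 5, 6, 23, 21, 4, 24, 34 → 8
20 → 5, 6, 4 → 3
5 → 4 → 1
6 → 4 → 1
23 → 21, 4 → 2
21 → 4 → 1
4 → none → 0
24 → none → 0
34 → none → 0
Sum: 8 + 3 + 1 + 1 + 2 + 1 + 0 + 0 + 0 = 16

There are 16 out-of-order pairs.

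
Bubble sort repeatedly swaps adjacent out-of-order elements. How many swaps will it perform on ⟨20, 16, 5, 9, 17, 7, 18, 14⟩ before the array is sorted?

Each adjacent swap fixes exactly one inversion, so the minimum swap count equals the number of inversions.
Count inversions — for each element, later elements that are smaller:
20: 16, 5, 9, 17, 7, 18, 14 → 7
16: 5, 9, 7, 14 → 4
5: none → 0
9: 7 → 1
17: 7, 14 → 2
7: none → 0
18: 14 → 1
14: none → 0
Total inversions: 7 + 4 + 0 + 1 + 2 + 0 + 1 + 0 = 15

15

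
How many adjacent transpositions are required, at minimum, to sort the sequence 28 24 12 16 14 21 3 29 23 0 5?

Minimum adjacent swaps = number of inversions (each swap of adjacent out-of-order elements removes one inversion and no swap can remove more).
Count inversions — for each element, later elements that are smaller:
28: 24, 12, 16, 14, 21, 3, 23, 0, 5 → 9
24: 12, 16, 14, 21, 3, 23, 0, 5 → 8
12: 3, 0, 5 → 3
16: 14, 3, 0, 5 → 4
14: 3, 0, 5 → 3
21: 3, 0, 5 → 3
3: 0 → 1
29: 23, 0, 5 → 3
23: 0, 5 → 2
0: none → 0
5: none → 0
Total inversions: 9 + 8 + 3 + 4 + 3 + 3 + 1 + 3 + 2 + 0 + 0 = 36

36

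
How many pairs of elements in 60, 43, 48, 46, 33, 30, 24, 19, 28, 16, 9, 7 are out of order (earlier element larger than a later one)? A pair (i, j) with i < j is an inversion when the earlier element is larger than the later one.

For each element, count later entries that are smaller:
60: 11
43: 8
48: 9
46: 8
33: 7
30: 6
24: 4
19: 3
28: 3
16: 2
9: 1
7: 0
Sum: 11 + 8 + 9 + 8 + 7 + 6 + 4 + 3 + 3 + 2 + 1 + 0 = 62

62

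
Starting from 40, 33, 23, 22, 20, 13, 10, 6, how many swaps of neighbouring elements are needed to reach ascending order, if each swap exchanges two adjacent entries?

28 adjacent swaps

The minimum number of adjacent swaps to sort an array equals its inversion count, since every such swap removes exactly one inversion.
Count inversions — for each element, later elements that are smaller:
40: 33, 23, 22, 20, 13, 10, 6 → 7
33: 23, 22, 20, 13, 10, 6 → 6
23: 22, 20, 13, 10, 6 → 5
22: 20, 13, 10, 6 → 4
20: 13, 10, 6 → 3
13: 10, 6 → 2
10: 6 → 1
6: none → 0
Total inversions: 7 + 6 + 5 + 4 + 3 + 2 + 1 + 0 = 28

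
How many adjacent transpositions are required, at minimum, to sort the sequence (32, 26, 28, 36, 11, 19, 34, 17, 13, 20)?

The minimum number of adjacent swaps to sort an array equals its inversion count, since every such swap removes exactly one inversion.
Count inversions — for each element, later elements that are smaller:
32: 26, 28, 11, 19, 17, 13, 20 → 7
26: 11, 19, 17, 13, 20 → 5
28: 11, 19, 17, 13, 20 → 5
36: 11, 19, 34, 17, 13, 20 → 6
11: none → 0
19: 17, 13 → 2
34: 17, 13, 20 → 3
17: 13 → 1
13: none → 0
20: none → 0
Total inversions: 7 + 5 + 5 + 6 + 0 + 2 + 3 + 1 + 0 + 0 = 29

29 adjacent swaps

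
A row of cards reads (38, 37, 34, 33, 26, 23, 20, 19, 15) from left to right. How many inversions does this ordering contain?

36 out-of-order pairs

Element-by-element contributions:
38: 8
37: 7
34: 6
33: 5
26: 4
23: 3
20: 2
19: 1
15: 0
Sum: 8 + 7 + 6 + 5 + 4 + 3 + 2 + 1 + 0 = 36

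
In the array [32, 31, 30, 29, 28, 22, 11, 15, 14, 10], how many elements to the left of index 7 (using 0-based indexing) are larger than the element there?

The element at index 7 is 15.
Elements before it: 32, 31, 30, 29, 28, 22, 11
Those larger than 15: 32, 31, 30, 29, 28, 22

6 such elements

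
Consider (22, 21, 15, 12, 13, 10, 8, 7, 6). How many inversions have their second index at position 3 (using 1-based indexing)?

The element at index 3 is 15.
Elements before it: 22, 21
Those larger than 15: 22, 21

2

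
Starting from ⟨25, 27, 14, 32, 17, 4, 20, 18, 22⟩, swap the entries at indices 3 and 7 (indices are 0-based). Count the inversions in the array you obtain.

Positions 3 and 7 hold 32 and 18; after swapping, the array is [25, 27, 14, 18, 17, 4, 20, 32, 22].
Count, for each position, how many later elements it exceeds:
25 → 14, 18, 17, 4, 20, 22 → 6
27 → 14, 18, 17, 4, 20, 22 → 6
14 → 4 → 1
18 → 17, 4 → 2
17 → 4 → 1
4 → none → 0
20 → none → 0
32 → 22 → 1
22 → none → 0
Sum: 6 + 6 + 1 + 2 + 1 + 0 + 0 + 1 + 0 = 17

17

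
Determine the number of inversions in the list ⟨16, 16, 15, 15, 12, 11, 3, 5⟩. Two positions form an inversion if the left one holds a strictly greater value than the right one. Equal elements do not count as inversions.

There are 25 inversions.

Count, for each position, how many later elements it exceeds:
16: 6
16: 6
15: 4
15: 4
12: 3
11: 2
3: 0
5: 0
Sum: 6 + 6 + 4 + 4 + 3 + 2 + 0 + 0 = 25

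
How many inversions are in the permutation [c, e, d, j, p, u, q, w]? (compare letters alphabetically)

2 inversions

Sweep left to right; for each value list the smaller values that follow it:
c: 0
e: 1
d: 0
j: 0
p: 0
u: 1
q: 0
w: 0
Sum: 0 + 1 + 0 + 0 + 0 + 1 + 0 + 0 = 2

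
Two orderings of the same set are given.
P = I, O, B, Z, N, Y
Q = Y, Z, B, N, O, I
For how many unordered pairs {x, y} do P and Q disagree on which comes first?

Disagreeing pairs: 13

Assign each item its position (1..6) in the first ordering, then rewrite the second ordering as that position sequence:
positions: I→1, O→2, B→3, Z→4, N→5, Y→6
second ordering as positions: [6, 4, 3, 5, 2, 1]
Discordant pairs = inversions in this position sequence.
6: 4, 3, 5, 2, 1 → 5
4: 3, 2, 1 → 3
3: 2, 1 → 2
5: 2, 1 → 2
2: 1 → 1
1: 0
Total: 5 + 3 + 2 + 2 + 1 + 0 = 13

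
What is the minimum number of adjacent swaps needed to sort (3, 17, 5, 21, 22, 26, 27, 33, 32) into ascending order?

The minimum number of adjacent swaps to sort an array equals its inversion count, since every such swap removes exactly one inversion.
Count inversions — for each element, later elements that are smaller:
3: none → 0
17: 5 → 1
5: none → 0
21: none → 0
22: none → 0
26: none → 0
27: none → 0
33: 32 → 1
32: none → 0
Total inversions: 0 + 1 + 0 + 0 + 0 + 0 + 0 + 1 + 0 = 2

2 adjacent swaps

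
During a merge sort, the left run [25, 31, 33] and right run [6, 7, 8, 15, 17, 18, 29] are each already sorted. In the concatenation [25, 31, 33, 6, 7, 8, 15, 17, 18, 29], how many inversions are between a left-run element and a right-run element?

Count, for every r in R, how many entries of L exceed r:
r = 6: 25, 31, 33 → 3
r = 7: 25, 31, 33 → 3
r = 8: 25, 31, 33 → 3
r = 15: 25, 31, 33 → 3
r = 17: 25, 31, 33 → 3
r = 18: 25, 31, 33 → 3
r = 29: 31, 33 → 2
Cross-inversions: 3 + 3 + 3 + 3 + 3 + 3 + 2 = 20

There are 20 cross-inversions.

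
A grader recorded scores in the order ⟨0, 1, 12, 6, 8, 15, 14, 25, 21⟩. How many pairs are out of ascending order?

4

Sweep left to right; for each value list the smaller values that follow it:
0: 0
1: 0
12: 2
6: 0
8: 0
15: 1
14: 0
25: 1
21: 0
Sum: 0 + 0 + 2 + 0 + 0 + 1 + 0 + 1 + 0 = 4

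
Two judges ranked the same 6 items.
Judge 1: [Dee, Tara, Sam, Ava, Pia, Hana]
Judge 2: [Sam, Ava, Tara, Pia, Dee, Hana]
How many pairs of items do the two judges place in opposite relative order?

6

Assign each item its position (1..6) in the first ordering, then rewrite the second ordering as that position sequence:
positions: Dee→1, Tara→2, Sam→3, Ava→4, Pia→5, Hana→6
second ordering as positions: [3, 4, 2, 5, 1, 6]
Discordant pairs = inversions in this position sequence.
3: 2, 1 → 2
4: 2, 1 → 2
2: 1 → 1
5: 1 → 1
1: 0
6: 0
Total: 2 + 2 + 1 + 1 + 0 + 0 = 6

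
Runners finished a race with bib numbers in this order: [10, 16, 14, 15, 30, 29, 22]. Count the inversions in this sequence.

Out-of-order pairs: 5

Inversion pairs (indices are 0-based):
(1,2): 16 > 14
(1,3): 16 > 15
(4,5): 30 > 29
(4,6): 30 > 22
(5,6): 29 > 22
That's 5 pairs.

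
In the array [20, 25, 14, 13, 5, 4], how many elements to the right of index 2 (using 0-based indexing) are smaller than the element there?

3

The element at index 2 is 14.
Elements after it: 13, 5, 4
Those smaller than 14: 13, 5, 4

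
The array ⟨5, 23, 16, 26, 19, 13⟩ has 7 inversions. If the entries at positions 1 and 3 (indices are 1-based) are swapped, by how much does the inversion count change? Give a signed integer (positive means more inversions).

Positions 1 and 3 hold 5 and 16; after swapping, the array is [16, 23, 5, 26, 19, 13].
Sweep left to right; for each value list the smaller values that follow it:
16 → 5, 13 → 2
23 → 5, 19, 13 → 3
5 → none → 0
26 → 19, 13 → 2
19 → 13 → 1
13 → none → 0
Sum: 2 + 3 + 0 + 2 + 1 + 0 = 8
Change: 8 − 7 = +1

+1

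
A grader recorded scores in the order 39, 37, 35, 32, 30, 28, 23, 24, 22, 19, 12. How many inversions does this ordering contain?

Sweep left to right; for each value list the smaller values that follow it:
39 → 37, 35, 32, 30, 28, 23, 24, 22, 19, 12 → 10
37 → 35, 32, 30, 28, 23, 24, 22, 19, 12 → 9
35 → 32, 30, 28, 23, 24, 22, 19, 12 → 8
32 → 30, 28, 23, 24, 22, 19, 12 → 7
30 → 28, 23, 24, 22, 19, 12 → 6
28 → 23, 24, 22, 19, 12 → 5
23 → 22, 19, 12 → 3
24 → 22, 19, 12 → 3
22 → 19, 12 → 2
19 → 12 → 1
12 → none → 0
Sum: 10 + 9 + 8 + 7 + 6 + 5 + 3 + 3 + 2 + 1 + 0 = 54

Inversions: 54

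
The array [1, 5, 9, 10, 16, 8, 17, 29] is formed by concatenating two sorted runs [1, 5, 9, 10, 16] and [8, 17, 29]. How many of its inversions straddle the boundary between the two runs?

Take each right-half value and tally the left-half values above it:
r = 8: 9, 10, 16 → 3
r = 17: none → 0
r = 29: none → 0
Cross-inversions: 3 + 0 + 0 = 3

3 cross-inversions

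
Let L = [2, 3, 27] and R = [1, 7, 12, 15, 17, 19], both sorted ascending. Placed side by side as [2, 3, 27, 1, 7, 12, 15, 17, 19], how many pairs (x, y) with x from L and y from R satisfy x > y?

8 split inversions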